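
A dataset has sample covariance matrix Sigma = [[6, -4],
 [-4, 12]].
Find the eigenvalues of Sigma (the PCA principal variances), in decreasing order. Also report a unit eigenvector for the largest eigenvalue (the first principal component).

Step 1 — characteristic polynomial of 2×2 Sigma:
  det(Sigma - λI) = λ² - trace · λ + det = 0.
  trace = 6 + 12 = 18, det = 6·12 - (-4)² = 56.
Step 2 — discriminant:
  Δ = trace² - 4·det = 324 - 224 = 100.
Step 3 — eigenvalues:
  λ = (trace ± √Δ)/2 = (18 ± 10)/2,
  λ_1 = 14,  λ_2 = 4.

Step 4 — unit eigenvector for λ_1: solve (Sigma - λ_1 I)v = 0. First row:
  (6 - 14)·v_x + (-4)·v_y = 0, i.e. (-8)·v_x + (-4)·v_y = 0,
  so v ∝ (b, λ_1 - a) = (-4, 8); multiply by -1 so the first entry is positive: u = (4, -8).
  ||u|| = √((4)² + (-8)²) = √(80) ≈ 8.9443,
  v_1 = u/||u|| ≈ (0.4472, -0.8944) (||v_1|| = 1).

λ_1 = 14,  λ_2 = 4;  v_1 ≈ (0.4472, -0.8944)


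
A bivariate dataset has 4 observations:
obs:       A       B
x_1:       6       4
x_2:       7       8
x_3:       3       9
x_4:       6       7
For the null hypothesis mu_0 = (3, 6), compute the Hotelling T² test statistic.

Step 1 — sample mean vector:
  mean(A) = (6 + 7 + 3 + 6) / 4 = 22/4 = 5.5
  mean(B) = (4 + 8 + 9 + 7) / 4 = 28/4 = 7
  x̄ = (5.5, 7),  deviation x̄ - mu_0 = (5.5, 7) - (3, 6) = (2.5, 1).

Step 2 — sample covariance matrix, S[i,j] = (1/(n-1)) · Σ_k (x_{k,i} - mean_i) · (x_{k,j} - mean_j), divisor n-1 = 3:
  S[A,A] = ((0.5)·(0.5) + (1.5)·(1.5) + (-2.5)·(-2.5) + (0.5)·(0.5)) / 3 = 9/3 = 3
  S[A,B] = ((0.5)·(-3) + (1.5)·(1) + (-2.5)·(2) + (0.5)·(0)) / 3 = -5/3 = -1.6667
  S[B,B] = ((-3)·(-3) + (1)·(1) + (2)·(2) + (0)·(0)) / 3 = 14/3 = 4.6667
  S = [[3, -1.6667],
 [-1.6667, 4.6667]].

Step 3 — invert S. det(S) = 3·4.6667 - (-1.6667)² = 11.2222.
  S^{-1} = (1/det) · [[d, -b], [-b, a]] = [[0.4158, 0.1485],
 [0.1485, 0.2673]].

Step 4 — quadratic form (x̄ - mu_0)^T · S^{-1} · (x̄ - mu_0):
  S^{-1} · (x̄ - mu_0) = (1.1881, 0.6386),
  (x̄ - mu_0)^T · [...] = (2.5)·(1.1881) + (1)·(0.6386) = 3.6089.

Step 5 — scale by n: T² = 4 · 3.6089 = 14.4356.

T² ≈ 14.4356


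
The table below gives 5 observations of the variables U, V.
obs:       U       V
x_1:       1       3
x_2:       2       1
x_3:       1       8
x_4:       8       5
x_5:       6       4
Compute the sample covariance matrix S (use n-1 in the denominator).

Step 1 — column means:
  mean(U) = (1 + 2 + 1 + 8 + 6) / 5 = 18/5 = 3.6
  mean(V) = (3 + 1 + 8 + 5 + 4) / 5 = 21/5 = 4.2

Step 2 — sample covariance S[i,j] = (1/(n-1)) · Σ_k (x_{k,i} - mean_i) · (x_{k,j} - mean_j), with n-1 = 4.
  S[U,U] = ((-2.6)·(-2.6) + (-1.6)·(-1.6) + (-2.6)·(-2.6) + (4.4)·(4.4) + (2.4)·(2.4)) / 4 = 41.2/4 = 10.3
  S[U,V] = ((-2.6)·(-1.2) + (-1.6)·(-3.2) + (-2.6)·(3.8) + (4.4)·(0.8) + (2.4)·(-0.2)) / 4 = 1.4/4 = 0.35
  S[V,V] = ((-1.2)·(-1.2) + (-3.2)·(-3.2) + (3.8)·(3.8) + (0.8)·(0.8) + (-0.2)·(-0.2)) / 4 = 26.8/4 = 6.7

S is symmetric (S[j,i] = S[i,j]). Assembling:

S = [[10.3, 0.35],
 [0.35, 6.7]]


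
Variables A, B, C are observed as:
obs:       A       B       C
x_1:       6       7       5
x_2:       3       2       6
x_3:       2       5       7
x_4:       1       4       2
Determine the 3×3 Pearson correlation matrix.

Step 1 — column means:
  mean(A) = (6 + 3 + 2 + 1) / 4 = 12/4 = 3
  mean(B) = (7 + 2 + 5 + 4) / 4 = 18/4 = 4.5
  mean(C) = (5 + 6 + 7 + 2) / 4 = 20/4 = 5

Step 2 — sample variances and covariances s[i,j] = (1/(n-1)) · Σ_k (x_{k,i} - mean_i) · (x_{k,j} - mean_j), with n-1 = 3:
  s[A,A] = ((3)·(3) + (0)·(0) + (-1)·(-1) + (-2)·(-2)) / 3 = 14/3 = 4.6667
  s[A,B] = ((3)·(2.5) + (0)·(-2.5) + (-1)·(0.5) + (-2)·(-0.5)) / 3 = 8/3 = 2.6667
  s[A,C] = ((3)·(0) + (0)·(1) + (-1)·(2) + (-2)·(-3)) / 3 = 4/3 = 1.3333
  s[B,B] = ((2.5)·(2.5) + (-2.5)·(-2.5) + (0.5)·(0.5) + (-0.5)·(-0.5)) / 3 = 13/3 = 4.3333
  s[B,C] = ((2.5)·(0) + (-2.5)·(1) + (0.5)·(2) + (-0.5)·(-3)) / 3 = 0/3 = 0
  s[C,C] = ((0)·(0) + (1)·(1) + (2)·(2) + (-3)·(-3)) / 3 = 14/3 = 4.6667
  Sample standard deviations s_i = √(s[i,i]):
  s(A) = √(4.6667) = 2.1602
  s(B) = √(4.3333) = 2.0817
  s(C) = √(4.6667) = 2.1602

Step 3 — r_{ij} = s_{ij} / (s_i · s_j):
  r[A,A] = 1 (diagonal).
  r[A,B] = 2.6667 / (2.1602 · 2.0817) = 2.6667 / 4.4969 = 0.593
  r[A,C] = 1.3333 / (2.1602 · 2.1602) = 1.3333 / 4.6667 = 0.2857
  r[B,B] = 1 (diagonal).
  r[B,C] = 0 / (2.0817 · 2.1602) = 0 / 4.4969 = 0
  r[C,C] = 1 (diagonal).

R is symmetric with unit diagonal. Assembling:

R = [[1, 0.593, 0.2857],
 [0.593, 1, 0],
 [0.2857, 0, 1]]


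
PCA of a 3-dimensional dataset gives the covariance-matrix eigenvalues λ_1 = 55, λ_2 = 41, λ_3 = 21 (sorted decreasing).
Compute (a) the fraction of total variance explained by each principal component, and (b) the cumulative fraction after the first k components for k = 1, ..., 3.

Step 1 — total variance = trace(Sigma) = Σ λ_i = 55 + 41 + 21 = 117.

Step 2 — fraction explained by component i = λ_i / Σ λ:
  PC1: 55/117 = 0.4701
  PC2: 41/117 = 0.3504
  PC3: 21/117 = 0.1795

Step 3 — cumulative fraction after k components = (λ_1 + ... + λ_k) / Σ λ:
  k = 1: 55/117 = 0.4701
  k = 2: (55 + 41)/117 = 96/117 = 0.8205
  k = 3: (55 + 41 + 21)/117 = 117/117 = 1

Summary (fraction, with percent):

explained: PC1 0.4701 (47.01%), PC2 0.3504 (35.04%), PC3 0.1795 (17.95%);  cumulative: 0.4701, 0.8205, 1


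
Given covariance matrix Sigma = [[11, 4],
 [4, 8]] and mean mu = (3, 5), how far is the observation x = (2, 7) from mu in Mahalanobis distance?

Step 1 — centre the observation: (x - mu) = (-1, 2).

Step 2 — invert Sigma. det(Sigma) = 11·8 - (4)² = 72.
  Sigma^{-1} = (1/det) · [[d, -b], [-b, a]] = [[0.1111, -0.0556],
 [-0.0556, 0.1528]].

Step 3 — form the quadratic (x - mu)^T · Sigma^{-1} · (x - mu):
  Sigma^{-1} · (x - mu) = (-0.2222, 0.3611).
  (x - mu)^T · [Sigma^{-1} · (x - mu)] = (-1)·(-0.2222) + (2)·(0.3611) = 0.9444.

Step 4 — take square root: d = √(0.9444) ≈ 0.9718.

d(x, mu) = √(0.9444) ≈ 0.9718


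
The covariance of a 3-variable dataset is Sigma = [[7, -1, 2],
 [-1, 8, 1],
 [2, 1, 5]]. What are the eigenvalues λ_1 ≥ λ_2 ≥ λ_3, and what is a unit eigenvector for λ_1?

Step 1 — characteristic polynomial p(λ) = det(λI - Sigma) = λ³ - tr·λ² + c_1·λ - det, where tr = trace, c_1 = sum of the principal 2×2 minors, det = det(Sigma):
  tr = 7 + 8 + 5 = 20,
  c_1 = (7·8 - (-1)²) + (7·5 - (2)²) + (8·5 - (1)²) = 55 + 31 + 39 = 125,
  det = 7·(8·5 - (1)²) - (-1)·((-1)·5 - (1)·(2)) + (2)·((-1)·(1) - 8·(2)) = 7·(39) - (-1)·(-7) + (2)·(-17) = 232.
  So p(λ) = λ³ - 20λ² + 125λ - 232.
Step 2 — look for an integer root (rational root theorem: any rational root is an integer divisor of 232). Testing λ = 8:
  p(8) = 512 - 1280 + 1000 - 232 = 0  ✓
  Dividing out (λ - 8): p(λ) = (λ - 8)(λ² - 12λ + 29).
Step 3 — remaining eigenvalues from the quadratic λ² - 12λ + 29 = 0:
  Δ = 12² - 4·29 = 144 - 116 = 28,  λ = (12 ± √28)/2 = (12 ± 5.2915)/2 ≈ 8.6458 or 3.3542.
  Sorted: λ_1 = 8.6458,  λ_2 = 8,  λ_3 = 3.3542  (check: sum = 20 = tr ✓).

Step 4 — unit eigenvector for λ_1 ≈ 8.6458: v spans the null space of (Sigma - λ_1 I), whose rows are
  r_1 = (-1.6458, -1, 2),  r_2 = (-1, -0.6458, 1),  r_3 = (2, 1, -3.6458).
  v is orthogonal to every row, so take v ∝ r_1 × r_2 = ((-1)·(1) - (2)·(-0.6458), (2)·(-1) - (-1.6458)·(1), (-1.6458)·(-0.6458) - (-1)·(-1)) ≈ (0.2915, -0.3542, 0.0627).
  Let u = (0.2915, -0.3542, 0.0627).
  ||u|| = √((0.2915)² + (-0.3542)² + (0.0627)²) = √(0.2144) ≈ 0.463,  v_1 = u/||u|| ≈ (0.6295, -0.7651, 0.1355) (||v_1|| = 1).

λ_1 = 8.6458,  λ_2 = 8,  λ_3 = 3.3542;  v_1 ≈ (0.6295, -0.7651, 0.1355)


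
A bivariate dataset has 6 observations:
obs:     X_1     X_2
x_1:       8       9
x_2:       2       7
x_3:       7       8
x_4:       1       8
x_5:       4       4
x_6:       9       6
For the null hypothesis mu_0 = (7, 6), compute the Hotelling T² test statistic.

Step 1 — sample mean vector:
  mean(X_1) = (8 + 2 + 7 + 1 + 4 + 9) / 6 = 31/6 = 5.1667
  mean(X_2) = (9 + 7 + 8 + 8 + 4 + 6) / 6 = 42/6 = 7
  x̄ = (5.1667, 7),  deviation x̄ - mu_0 = (5.1667, 7) - (7, 6) = (-1.8333, 1).

Step 2 — sample covariance matrix, S[i,j] = (1/(n-1)) · Σ_k (x_{k,i} - mean_i) · (x_{k,j} - mean_j), divisor n-1 = 5:
  S[X_1,X_1] = ((2.8333)·(2.8333) + (-3.1667)·(-3.1667) + (1.8333)·(1.8333) + (-4.1667)·(-4.1667) + (-1.1667)·(-1.1667) + (3.8333)·(3.8333)) / 5 = 54.8333/5 = 10.9667
  S[X_1,X_2] = ((2.8333)·(2) + (-3.1667)·(0) + (1.8333)·(1) + (-4.1667)·(1) + (-1.1667)·(-3) + (3.8333)·(-1)) / 5 = 3/5 = 0.6
  S[X_2,X_2] = ((2)·(2) + (0)·(0) + (1)·(1) + (1)·(1) + (-3)·(-3) + (-1)·(-1)) / 5 = 16/5 = 3.2
  S = [[10.9667, 0.6],
 [0.6, 3.2]].

Step 3 — invert S. det(S) = 10.9667·3.2 - (0.6)² = 34.7333.
  S^{-1} = (1/det) · [[d, -b], [-b, a]] = [[0.0921, -0.0173],
 [-0.0173, 0.3157]].

Step 4 — quadratic form (x̄ - mu_0)^T · S^{-1} · (x̄ - mu_0):
  S^{-1} · (x̄ - mu_0) = (-0.1862, 0.3474),
  (x̄ - mu_0)^T · [...] = (-1.8333)·(-0.1862) + (1)·(0.3474) = 0.6887.

Step 5 — scale by n: T² = 6 · 0.6887 = 4.1324.

T² ≈ 4.1324


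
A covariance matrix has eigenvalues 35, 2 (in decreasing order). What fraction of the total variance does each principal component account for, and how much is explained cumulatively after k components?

Step 1 — total variance = trace(Sigma) = Σ λ_i = 35 + 2 = 37.

Step 2 — fraction explained by component i = λ_i / Σ λ:
  PC1: 35/37 = 0.9459
  PC2: 2/37 = 0.0541

Step 3 — cumulative fraction after k components = (λ_1 + ... + λ_k) / Σ λ:
  k = 1: 35/37 = 0.9459
  k = 2: (35 + 2)/37 = 37/37 = 1

Summary (fraction, with percent):

explained: PC1 0.9459 (94.59%), PC2 0.0541 (5.41%);  cumulative: 0.9459, 1


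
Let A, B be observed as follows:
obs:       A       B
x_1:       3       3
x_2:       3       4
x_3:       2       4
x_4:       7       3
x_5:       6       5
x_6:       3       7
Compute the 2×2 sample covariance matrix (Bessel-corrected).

Step 1 — column means:
  mean(A) = (3 + 3 + 2 + 7 + 6 + 3) / 6 = 24/6 = 4
  mean(B) = (3 + 4 + 4 + 3 + 5 + 7) / 6 = 26/6 = 4.3333

Step 2 — sample covariance S[i,j] = (1/(n-1)) · Σ_k (x_{k,i} - mean_i) · (x_{k,j} - mean_j), with n-1 = 5.
  S[A,A] = ((-1)·(-1) + (-1)·(-1) + (-2)·(-2) + (3)·(3) + (2)·(2) + (-1)·(-1)) / 5 = 20/5 = 4
  S[A,B] = ((-1)·(-1.3333) + (-1)·(-0.3333) + (-2)·(-0.3333) + (3)·(-1.3333) + (2)·(0.6667) + (-1)·(2.6667)) / 5 = -3/5 = -0.6
  S[B,B] = ((-1.3333)·(-1.3333) + (-0.3333)·(-0.3333) + (-0.3333)·(-0.3333) + (-1.3333)·(-1.3333) + (0.6667)·(0.6667) + (2.6667)·(2.6667)) / 5 = 11.3333/5 = 2.2667

S is symmetric (S[j,i] = S[i,j]). Assembling:

S = [[4, -0.6],
 [-0.6, 2.2667]]


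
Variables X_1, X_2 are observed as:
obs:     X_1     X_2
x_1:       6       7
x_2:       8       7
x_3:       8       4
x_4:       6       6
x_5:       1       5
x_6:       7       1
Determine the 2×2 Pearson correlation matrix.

Step 1 — column means:
  mean(X_1) = (6 + 8 + 8 + 6 + 1 + 7) / 6 = 36/6 = 6
  mean(X_2) = (7 + 7 + 4 + 6 + 5 + 1) / 6 = 30/6 = 5

Step 2 — sample variances and covariances s[i,j] = (1/(n-1)) · Σ_k (x_{k,i} - mean_i) · (x_{k,j} - mean_j), with n-1 = 5:
  s[X_1,X_1] = ((0)·(0) + (2)·(2) + (2)·(2) + (0)·(0) + (-5)·(-5) + (1)·(1)) / 5 = 34/5 = 6.8
  s[X_1,X_2] = ((0)·(2) + (2)·(2) + (2)·(-1) + (0)·(1) + (-5)·(0) + (1)·(-4)) / 5 = -2/5 = -0.4
  s[X_2,X_2] = ((2)·(2) + (2)·(2) + (-1)·(-1) + (1)·(1) + (0)·(0) + (-4)·(-4)) / 5 = 26/5 = 5.2
  Sample standard deviations s_i = √(s[i,i]):
  s(X_1) = √(6.8) = 2.6077
  s(X_2) = √(5.2) = 2.2804

Step 3 — r_{ij} = s_{ij} / (s_i · s_j):
  r[X_1,X_1] = 1 (diagonal).
  r[X_1,X_2] = -0.4 / (2.6077 · 2.2804) = -0.4 / 5.9464 = -0.0673
  r[X_2,X_2] = 1 (diagonal).

R is symmetric with unit diagonal. Assembling:

R = [[1, -0.0673],
 [-0.0673, 1]]


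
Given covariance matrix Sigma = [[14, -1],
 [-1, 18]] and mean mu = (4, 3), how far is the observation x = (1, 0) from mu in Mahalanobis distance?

Step 1 — centre the observation: (x - mu) = (-3, -3).

Step 2 — invert Sigma. det(Sigma) = 14·18 - (-1)² = 251.
  Sigma^{-1} = (1/det) · [[d, -b], [-b, a]] = [[0.0717, 0.004],
 [0.004, 0.0558]].

Step 3 — form the quadratic (x - mu)^T · Sigma^{-1} · (x - mu):
  Sigma^{-1} · (x - mu) = (-0.2271, -0.1793).
  (x - mu)^T · [Sigma^{-1} · (x - mu)] = (-3)·(-0.2271) + (-3)·(-0.1793) = 1.2191.

Step 4 — take square root: d = √(1.2191) ≈ 1.1041.

d(x, mu) = √(1.2191) ≈ 1.1041


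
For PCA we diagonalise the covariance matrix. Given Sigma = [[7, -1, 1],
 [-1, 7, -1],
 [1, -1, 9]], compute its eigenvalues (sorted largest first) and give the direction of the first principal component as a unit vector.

Step 1 — characteristic polynomial p(λ) = det(λI - Sigma) = λ³ - tr·λ² + c_1·λ - det, where tr = trace, c_1 = sum of the principal 2×2 minors, det = det(Sigma):
  tr = 7 + 7 + 9 = 23,
  c_1 = (7·7 - (-1)²) + (7·9 - (1)²) + (7·9 - (-1)²) = 48 + 62 + 62 = 172,
  det = 7·(7·9 - (-1)²) - (-1)·((-1)·9 - (-1)·(1)) + (1)·((-1)·(-1) - 7·(1)) = 7·(62) - (-1)·(-8) + (1)·(-6) = 420.
  So p(λ) = λ³ - 23λ² + 172λ - 420.
Step 2 — look for an integer root (rational root theorem: any rational root is an integer divisor of 420). Testing λ = 6:
  p(6) = 216 - 828 + 1032 - 420 = 0  ✓
  Dividing out (λ - 6): p(λ) = (λ - 6)(λ² - 17λ + 70).
Step 3 — remaining eigenvalues from the quadratic λ² - 17λ + 70 = 0:
  Δ = 17² - 4·70 = 289 - 280 = 9,  λ = (17 ± √9)/2 = (17 ± 3)/2 = 10 or 7.
  Sorted: λ_1 = 10,  λ_2 = 7,  λ_3 = 6  (check: sum = 23 = tr ✓).

Step 4 — unit eigenvector for λ_1 = 10: v spans the null space of (Sigma - λ_1 I), whose rows are
  r_1 = (-3, -1, 1),  r_2 = (-1, -3, -1),  r_3 = (1, -1, -1).
  v is orthogonal to every row, so take v ∝ r_1 × r_2 = ((-1)·(-1) - (1)·(-3), (1)·(-1) - (-3)·(-1), (-3)·(-3) - (-1)·(-1)) = (4, -4, 8).
  Rescale (divide by 4): u = (1, -1, 2).
  ||u|| = √((1)² + (-1)² + (2)²) = √(6) ≈ 2.4495,  v_1 = u/||u|| ≈ (0.4082, -0.4082, 0.8165) (||v_1|| = 1).

λ_1 = 10,  λ_2 = 7,  λ_3 = 6;  v_1 ≈ (0.4082, -0.4082, 0.8165)


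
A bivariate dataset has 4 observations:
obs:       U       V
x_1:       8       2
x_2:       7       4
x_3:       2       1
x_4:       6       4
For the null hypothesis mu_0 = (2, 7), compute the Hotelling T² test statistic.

Step 1 — sample mean vector:
  mean(U) = (8 + 7 + 2 + 6) / 4 = 23/4 = 5.75
  mean(V) = (2 + 4 + 1 + 4) / 4 = 11/4 = 2.75
  x̄ = (5.75, 2.75),  deviation x̄ - mu_0 = (5.75, 2.75) - (2, 7) = (3.75, -4.25).

Step 2 — sample covariance matrix, S[i,j] = (1/(n-1)) · Σ_k (x_{k,i} - mean_i) · (x_{k,j} - mean_j), divisor n-1 = 3:
  S[U,U] = ((2.25)·(2.25) + (1.25)·(1.25) + (-3.75)·(-3.75) + (0.25)·(0.25)) / 3 = 20.75/3 = 6.9167
  S[U,V] = ((2.25)·(-0.75) + (1.25)·(1.25) + (-3.75)·(-1.75) + (0.25)·(1.25)) / 3 = 6.75/3 = 2.25
  S[V,V] = ((-0.75)·(-0.75) + (1.25)·(1.25) + (-1.75)·(-1.75) + (1.25)·(1.25)) / 3 = 6.75/3 = 2.25
  S = [[6.9167, 2.25],
 [2.25, 2.25]].

Step 3 — invert S. det(S) = 6.9167·2.25 - (2.25)² = 10.5.
  S^{-1} = (1/det) · [[d, -b], [-b, a]] = [[0.2143, -0.2143],
 [-0.2143, 0.6587]].

Step 4 — quadratic form (x̄ - mu_0)^T · S^{-1} · (x̄ - mu_0):
  S^{-1} · (x̄ - mu_0) = (1.7143, -3.6032),
  (x̄ - mu_0)^T · [...] = (3.75)·(1.7143) + (-4.25)·(-3.6032) = 21.7421.

Step 5 — scale by n: T² = 4 · 21.7421 = 86.9683.

T² ≈ 86.9683


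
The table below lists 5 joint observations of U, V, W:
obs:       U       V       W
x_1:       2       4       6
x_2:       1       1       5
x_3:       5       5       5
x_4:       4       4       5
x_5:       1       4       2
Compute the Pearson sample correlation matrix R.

Step 1 — column means:
  mean(U) = (2 + 1 + 5 + 4 + 1) / 5 = 13/5 = 2.6
  mean(V) = (4 + 1 + 5 + 4 + 4) / 5 = 18/5 = 3.6
  mean(W) = (6 + 5 + 5 + 5 + 2) / 5 = 23/5 = 4.6

Step 2 — sample variances and covariances s[i,j] = (1/(n-1)) · Σ_k (x_{k,i} - mean_i) · (x_{k,j} - mean_j), with n-1 = 4:
  s[U,U] = ((-0.6)·(-0.6) + (-1.6)·(-1.6) + (2.4)·(2.4) + (1.4)·(1.4) + (-1.6)·(-1.6)) / 4 = 13.2/4 = 3.3
  s[U,V] = ((-0.6)·(0.4) + (-1.6)·(-2.6) + (2.4)·(1.4) + (1.4)·(0.4) + (-1.6)·(0.4)) / 4 = 7.2/4 = 1.8
  s[U,W] = ((-0.6)·(1.4) + (-1.6)·(0.4) + (2.4)·(0.4) + (1.4)·(0.4) + (-1.6)·(-2.6)) / 4 = 4.2/4 = 1.05
  s[V,V] = ((0.4)·(0.4) + (-2.6)·(-2.6) + (1.4)·(1.4) + (0.4)·(0.4) + (0.4)·(0.4)) / 4 = 9.2/4 = 2.3
  s[V,W] = ((0.4)·(1.4) + (-2.6)·(0.4) + (1.4)·(0.4) + (0.4)·(0.4) + (0.4)·(-2.6)) / 4 = -0.8/4 = -0.2
  s[W,W] = ((1.4)·(1.4) + (0.4)·(0.4) + (0.4)·(0.4) + (0.4)·(0.4) + (-2.6)·(-2.6)) / 4 = 9.2/4 = 2.3
  Sample standard deviations s_i = √(s[i,i]):
  s(U) = √(3.3) = 1.8166
  s(V) = √(2.3) = 1.5166
  s(W) = √(2.3) = 1.5166

Step 3 — r_{ij} = s_{ij} / (s_i · s_j):
  r[U,U] = 1 (diagonal).
  r[U,V] = 1.8 / (1.8166 · 1.5166) = 1.8 / 2.755 = 0.6534
  r[U,W] = 1.05 / (1.8166 · 1.5166) = 1.05 / 2.755 = 0.3811
  r[V,V] = 1 (diagonal).
  r[V,W] = -0.2 / (1.5166 · 1.5166) = -0.2 / 2.3 = -0.087
  r[W,W] = 1 (diagonal).

R is symmetric with unit diagonal. Assembling:

R = [[1, 0.6534, 0.3811],
 [0.6534, 1, -0.087],
 [0.3811, -0.087, 1]]


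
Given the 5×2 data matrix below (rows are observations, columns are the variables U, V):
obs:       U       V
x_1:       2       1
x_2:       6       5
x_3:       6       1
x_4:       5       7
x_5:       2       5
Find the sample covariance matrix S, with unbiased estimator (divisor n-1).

Step 1 — column means:
  mean(U) = (2 + 6 + 6 + 5 + 2) / 5 = 21/5 = 4.2
  mean(V) = (1 + 5 + 1 + 7 + 5) / 5 = 19/5 = 3.8

Step 2 — sample covariance S[i,j] = (1/(n-1)) · Σ_k (x_{k,i} - mean_i) · (x_{k,j} - mean_j), with n-1 = 4.
  S[U,U] = ((-2.2)·(-2.2) + (1.8)·(1.8) + (1.8)·(1.8) + (0.8)·(0.8) + (-2.2)·(-2.2)) / 4 = 16.8/4 = 4.2
  S[U,V] = ((-2.2)·(-2.8) + (1.8)·(1.2) + (1.8)·(-2.8) + (0.8)·(3.2) + (-2.2)·(1.2)) / 4 = 3.2/4 = 0.8
  S[V,V] = ((-2.8)·(-2.8) + (1.2)·(1.2) + (-2.8)·(-2.8) + (3.2)·(3.2) + (1.2)·(1.2)) / 4 = 28.8/4 = 7.2

S is symmetric (S[j,i] = S[i,j]). Assembling:

S = [[4.2, 0.8],
 [0.8, 7.2]]


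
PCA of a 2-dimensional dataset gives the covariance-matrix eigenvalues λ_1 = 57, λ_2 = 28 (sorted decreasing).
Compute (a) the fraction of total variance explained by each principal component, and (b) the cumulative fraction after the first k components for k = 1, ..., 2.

Step 1 — total variance = trace(Sigma) = Σ λ_i = 57 + 28 = 85.

Step 2 — fraction explained by component i = λ_i / Σ λ:
  PC1: 57/85 = 0.6706
  PC2: 28/85 = 0.3294

Step 3 — cumulative fraction after k components = (λ_1 + ... + λ_k) / Σ λ:
  k = 1: 57/85 = 0.6706
  k = 2: (57 + 28)/85 = 85/85 = 1

Summary (fraction, with percent):

explained: PC1 0.6706 (67.06%), PC2 0.3294 (32.94%);  cumulative: 0.6706, 1


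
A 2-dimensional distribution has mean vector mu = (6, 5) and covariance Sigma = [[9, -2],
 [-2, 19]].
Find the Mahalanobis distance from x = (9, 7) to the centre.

Step 1 — centre the observation: (x - mu) = (3, 2).

Step 2 — invert Sigma. det(Sigma) = 9·19 - (-2)² = 167.
  Sigma^{-1} = (1/det) · [[d, -b], [-b, a]] = [[0.1138, 0.012],
 [0.012, 0.0539]].

Step 3 — form the quadratic (x - mu)^T · Sigma^{-1} · (x - mu):
  Sigma^{-1} · (x - mu) = (0.3653, 0.1437).
  (x - mu)^T · [Sigma^{-1} · (x - mu)] = (3)·(0.3653) + (2)·(0.1437) = 1.3832.

Step 4 — take square root: d = √(1.3832) ≈ 1.1761.

d(x, mu) = √(1.3832) ≈ 1.1761


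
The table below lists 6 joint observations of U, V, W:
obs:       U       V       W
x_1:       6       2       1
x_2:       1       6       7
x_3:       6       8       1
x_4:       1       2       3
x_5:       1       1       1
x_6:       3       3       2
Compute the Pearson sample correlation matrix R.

Step 1 — column means:
  mean(U) = (6 + 1 + 6 + 1 + 1 + 3) / 6 = 18/6 = 3
  mean(V) = (2 + 6 + 8 + 2 + 1 + 3) / 6 = 22/6 = 3.6667
  mean(W) = (1 + 7 + 1 + 3 + 1 + 2) / 6 = 15/6 = 2.5

Step 2 — sample variances and covariances s[i,j] = (1/(n-1)) · Σ_k (x_{k,i} - mean_i) · (x_{k,j} - mean_j), with n-1 = 5:
  s[U,U] = ((3)·(3) + (-2)·(-2) + (3)·(3) + (-2)·(-2) + (-2)·(-2) + (0)·(0)) / 5 = 30/5 = 6
  s[U,V] = ((3)·(-1.6667) + (-2)·(2.3333) + (3)·(4.3333) + (-2)·(-1.6667) + (-2)·(-2.6667) + (0)·(-0.6667)) / 5 = 12/5 = 2.4
  s[U,W] = ((3)·(-1.5) + (-2)·(4.5) + (3)·(-1.5) + (-2)·(0.5) + (-2)·(-1.5) + (0)·(-0.5)) / 5 = -16/5 = -3.2
  s[V,V] = ((-1.6667)·(-1.6667) + (2.3333)·(2.3333) + (4.3333)·(4.3333) + (-1.6667)·(-1.6667) + (-2.6667)·(-2.6667) + (-0.6667)·(-0.6667)) / 5 = 37.3333/5 = 7.4667
  s[V,W] = ((-1.6667)·(-1.5) + (2.3333)·(4.5) + (4.3333)·(-1.5) + (-1.6667)·(0.5) + (-2.6667)·(-1.5) + (-0.6667)·(-0.5)) / 5 = 10/5 = 2
  s[W,W] = ((-1.5)·(-1.5) + (4.5)·(4.5) + (-1.5)·(-1.5) + (0.5)·(0.5) + (-1.5)·(-1.5) + (-0.5)·(-0.5)) / 5 = 27.5/5 = 5.5
  Sample standard deviations s_i = √(s[i,i]):
  s(U) = √(6) = 2.4495
  s(V) = √(7.4667) = 2.7325
  s(W) = √(5.5) = 2.3452

Step 3 — r_{ij} = s_{ij} / (s_i · s_j):
  r[U,U] = 1 (diagonal).
  r[U,V] = 2.4 / (2.4495 · 2.7325) = 2.4 / 6.6933 = 0.3586
  r[U,W] = -3.2 / (2.4495 · 2.3452) = -3.2 / 5.7446 = -0.557
  r[V,V] = 1 (diagonal).
  r[V,W] = 2 / (2.7325 · 2.3452) = 2 / 6.4083 = 0.3121
  r[W,W] = 1 (diagonal).

R is symmetric with unit diagonal. Assembling:

R = [[1, 0.3586, -0.557],
 [0.3586, 1, 0.3121],
 [-0.557, 0.3121, 1]]


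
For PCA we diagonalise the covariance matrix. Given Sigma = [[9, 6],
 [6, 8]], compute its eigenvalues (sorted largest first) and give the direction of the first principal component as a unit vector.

Step 1 — characteristic polynomial of 2×2 Sigma:
  det(Sigma - λI) = λ² - trace · λ + det = 0.
  trace = 9 + 8 = 17, det = 9·8 - (6)² = 36.
Step 2 — discriminant:
  Δ = trace² - 4·det = 289 - 144 = 145.
Step 3 — eigenvalues:
  λ = (trace ± √Δ)/2 = (17 ± 12.0416)/2,
  λ_1 = 14.5208,  λ_2 = 2.4792.

Step 4 — unit eigenvector for λ_1: solve (Sigma - λ_1 I)v = 0. First row:
  (9 - 14.5208)·v_x + (6)·v_y = 0, i.e. (-5.5208)·v_x + (6)·v_y = 0,
  so v ∝ (b, λ_1 - a) = (6, 5.5208) = u.
  ||u|| = √((6)² + (5.5208)²) = √(66.4792) ≈ 8.1535,
  v_1 = u/||u|| ≈ (0.7359, 0.6771) (||v_1|| = 1).

λ_1 = 14.5208,  λ_2 = 2.4792;  v_1 ≈ (0.7359, 0.6771)


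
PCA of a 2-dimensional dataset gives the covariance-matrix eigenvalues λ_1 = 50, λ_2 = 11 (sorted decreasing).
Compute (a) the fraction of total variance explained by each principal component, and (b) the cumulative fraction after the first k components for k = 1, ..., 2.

Step 1 — total variance = trace(Sigma) = Σ λ_i = 50 + 11 = 61.

Step 2 — fraction explained by component i = λ_i / Σ λ:
  PC1: 50/61 = 0.8197
  PC2: 11/61 = 0.1803

Step 3 — cumulative fraction after k components = (λ_1 + ... + λ_k) / Σ λ:
  k = 1: 50/61 = 0.8197
  k = 2: (50 + 11)/61 = 61/61 = 1

Summary (fraction, with percent):

explained: PC1 0.8197 (81.97%), PC2 0.1803 (18.03%);  cumulative: 0.8197, 1


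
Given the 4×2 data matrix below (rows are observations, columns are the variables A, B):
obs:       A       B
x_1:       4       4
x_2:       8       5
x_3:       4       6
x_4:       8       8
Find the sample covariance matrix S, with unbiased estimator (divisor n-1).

Step 1 — column means:
  mean(A) = (4 + 8 + 4 + 8) / 4 = 24/4 = 6
  mean(B) = (4 + 5 + 6 + 8) / 4 = 23/4 = 5.75

Step 2 — sample covariance S[i,j] = (1/(n-1)) · Σ_k (x_{k,i} - mean_i) · (x_{k,j} - mean_j), with n-1 = 3.
  S[A,A] = ((-2)·(-2) + (2)·(2) + (-2)·(-2) + (2)·(2)) / 3 = 16/3 = 5.3333
  S[A,B] = ((-2)·(-1.75) + (2)·(-0.75) + (-2)·(0.25) + (2)·(2.25)) / 3 = 6/3 = 2
  S[B,B] = ((-1.75)·(-1.75) + (-0.75)·(-0.75) + (0.25)·(0.25) + (2.25)·(2.25)) / 3 = 8.75/3 = 2.9167

S is symmetric (S[j,i] = S[i,j]). Assembling:

S = [[5.3333, 2],
 [2, 2.9167]]


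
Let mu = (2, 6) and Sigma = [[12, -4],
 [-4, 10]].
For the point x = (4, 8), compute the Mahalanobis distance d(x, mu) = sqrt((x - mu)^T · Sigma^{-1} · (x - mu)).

Step 1 — centre the observation: (x - mu) = (2, 2).

Step 2 — invert Sigma. det(Sigma) = 12·10 - (-4)² = 104.
  Sigma^{-1} = (1/det) · [[d, -b], [-b, a]] = [[0.0962, 0.0385],
 [0.0385, 0.1154]].

Step 3 — form the quadratic (x - mu)^T · Sigma^{-1} · (x - mu):
  Sigma^{-1} · (x - mu) = (0.2692, 0.3077).
  (x - mu)^T · [Sigma^{-1} · (x - mu)] = (2)·(0.2692) + (2)·(0.3077) = 1.1538.

Step 4 — take square root: d = √(1.1538) ≈ 1.0742.

d(x, mu) = √(1.1538) ≈ 1.0742


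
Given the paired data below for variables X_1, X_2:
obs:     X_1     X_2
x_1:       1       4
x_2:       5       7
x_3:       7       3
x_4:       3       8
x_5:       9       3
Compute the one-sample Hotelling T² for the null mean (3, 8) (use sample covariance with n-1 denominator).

Step 1 — sample mean vector:
  mean(X_1) = (1 + 5 + 7 + 3 + 9) / 5 = 25/5 = 5
  mean(X_2) = (4 + 7 + 3 + 8 + 3) / 5 = 25/5 = 5
  x̄ = (5, 5),  deviation x̄ - mu_0 = (5, 5) - (3, 8) = (2, -3).

Step 2 — sample covariance matrix, S[i,j] = (1/(n-1)) · Σ_k (x_{k,i} - mean_i) · (x_{k,j} - mean_j), divisor n-1 = 4:
  S[X_1,X_1] = ((-4)·(-4) + (0)·(0) + (2)·(2) + (-2)·(-2) + (4)·(4)) / 4 = 40/4 = 10
  S[X_1,X_2] = ((-4)·(-1) + (0)·(2) + (2)·(-2) + (-2)·(3) + (4)·(-2)) / 4 = -14/4 = -3.5
  S[X_2,X_2] = ((-1)·(-1) + (2)·(2) + (-2)·(-2) + (3)·(3) + (-2)·(-2)) / 4 = 22/4 = 5.5
  S = [[10, -3.5],
 [-3.5, 5.5]].

Step 3 — invert S. det(S) = 10·5.5 - (-3.5)² = 42.75.
  S^{-1} = (1/det) · [[d, -b], [-b, a]] = [[0.1287, 0.0819],
 [0.0819, 0.2339]].

Step 4 — quadratic form (x̄ - mu_0)^T · S^{-1} · (x̄ - mu_0):
  S^{-1} · (x̄ - mu_0) = (0.0117, -0.538),
  (x̄ - mu_0)^T · [...] = (2)·(0.0117) + (-3)·(-0.538) = 1.6374.

Step 5 — scale by n: T² = 5 · 1.6374 = 8.1871.

T² ≈ 8.1871


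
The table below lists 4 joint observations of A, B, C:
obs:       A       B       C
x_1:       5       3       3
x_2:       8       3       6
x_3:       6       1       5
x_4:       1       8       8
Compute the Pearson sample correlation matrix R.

Step 1 — column means:
  mean(A) = (5 + 8 + 6 + 1) / 4 = 20/4 = 5
  mean(B) = (3 + 3 + 1 + 8) / 4 = 15/4 = 3.75
  mean(C) = (3 + 6 + 5 + 8) / 4 = 22/4 = 5.5

Step 2 — sample variances and covariances s[i,j] = (1/(n-1)) · Σ_k (x_{k,i} - mean_i) · (x_{k,j} - mean_j), with n-1 = 3:
  s[A,A] = ((0)·(0) + (3)·(3) + (1)·(1) + (-4)·(-4)) / 3 = 26/3 = 8.6667
  s[A,B] = ((0)·(-0.75) + (3)·(-0.75) + (1)·(-2.75) + (-4)·(4.25)) / 3 = -22/3 = -7.3333
  s[A,C] = ((0)·(-2.5) + (3)·(0.5) + (1)·(-0.5) + (-4)·(2.5)) / 3 = -9/3 = -3
  s[B,B] = ((-0.75)·(-0.75) + (-0.75)·(-0.75) + (-2.75)·(-2.75) + (4.25)·(4.25)) / 3 = 26.75/3 = 8.9167
  s[B,C] = ((-0.75)·(-2.5) + (-0.75)·(0.5) + (-2.75)·(-0.5) + (4.25)·(2.5)) / 3 = 13.5/3 = 4.5
  s[C,C] = ((-2.5)·(-2.5) + (0.5)·(0.5) + (-0.5)·(-0.5) + (2.5)·(2.5)) / 3 = 13/3 = 4.3333
  Sample standard deviations s_i = √(s[i,i]):
  s(A) = √(8.6667) = 2.9439
  s(B) = √(8.9167) = 2.9861
  s(C) = √(4.3333) = 2.0817

Step 3 — r_{ij} = s_{ij} / (s_i · s_j):
  r[A,A] = 1 (diagonal).
  r[A,B] = -7.3333 / (2.9439 · 2.9861) = -7.3333 / 8.7908 = -0.8342
  r[A,C] = -3 / (2.9439 · 2.0817) = -3 / 6.1283 = -0.4895
  r[B,B] = 1 (diagonal).
  r[B,C] = 4.5 / (2.9861 · 2.0817) = 4.5 / 6.216 = 0.7239
  r[C,C] = 1 (diagonal).

R is symmetric with unit diagonal. Assembling:

R = [[1, -0.8342, -0.4895],
 [-0.8342, 1, 0.7239],
 [-0.4895, 0.7239, 1]]


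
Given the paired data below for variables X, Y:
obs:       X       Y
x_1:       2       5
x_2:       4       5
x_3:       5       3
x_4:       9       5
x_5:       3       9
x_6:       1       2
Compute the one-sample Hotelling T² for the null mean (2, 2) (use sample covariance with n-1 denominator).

Step 1 — sample mean vector:
  mean(X) = (2 + 4 + 5 + 9 + 3 + 1) / 6 = 24/6 = 4
  mean(Y) = (5 + 5 + 3 + 5 + 9 + 2) / 6 = 29/6 = 4.8333
  x̄ = (4, 4.8333),  deviation x̄ - mu_0 = (4, 4.8333) - (2, 2) = (2, 2.8333).

Step 2 — sample covariance matrix, S[i,j] = (1/(n-1)) · Σ_k (x_{k,i} - mean_i) · (x_{k,j} - mean_j), divisor n-1 = 5:
  S[X,X] = ((-2)·(-2) + (0)·(0) + (1)·(1) + (5)·(5) + (-1)·(-1) + (-3)·(-3)) / 5 = 40/5 = 8
  S[X,Y] = ((-2)·(0.1667) + (0)·(0.1667) + (1)·(-1.8333) + (5)·(0.1667) + (-1)·(4.1667) + (-3)·(-2.8333)) / 5 = 3/5 = 0.6
  S[Y,Y] = ((0.1667)·(0.1667) + (0.1667)·(0.1667) + (-1.8333)·(-1.8333) + (0.1667)·(0.1667) + (4.1667)·(4.1667) + (-2.8333)·(-2.8333)) / 5 = 28.8333/5 = 5.7667
  S = [[8, 0.6],
 [0.6, 5.7667]].

Step 3 — invert S. det(S) = 8·5.7667 - (0.6)² = 45.7733.
  S^{-1} = (1/det) · [[d, -b], [-b, a]] = [[0.126, -0.0131],
 [-0.0131, 0.1748]].

Step 4 — quadratic form (x̄ - mu_0)^T · S^{-1} · (x̄ - mu_0):
  S^{-1} · (x̄ - mu_0) = (0.2148, 0.469),
  (x̄ - mu_0)^T · [...] = (2)·(0.2148) + (2.8333)·(0.469) = 1.7584.

Step 5 — scale by n: T² = 6 · 1.7584 = 10.5505.

T² ≈ 10.5505


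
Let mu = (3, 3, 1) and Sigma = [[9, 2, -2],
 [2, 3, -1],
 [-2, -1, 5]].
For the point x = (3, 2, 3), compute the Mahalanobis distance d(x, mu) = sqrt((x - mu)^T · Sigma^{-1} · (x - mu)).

Step 1 — centre the observation: (x - mu) = (0, -1, 2).

Step 2 — invert Sigma (cofactor / det for 3×3, or solve directly):
  Sigma^{-1} = [[0.1373, -0.0784, 0.0392],
 [-0.0784, 0.402, 0.049],
 [0.0392, 0.049, 0.2255]].

Step 3 — form the quadratic (x - mu)^T · Sigma^{-1} · (x - mu):
  Sigma^{-1} · (x - mu) = (0.1569, -0.3039, 0.402).
  (x - mu)^T · [Sigma^{-1} · (x - mu)] = (0)·(0.1569) + (-1)·(-0.3039) + (2)·(0.402) = 1.1078.

Step 4 — take square root: d = √(1.1078) ≈ 1.0525.

d(x, mu) = √(1.1078) ≈ 1.0525


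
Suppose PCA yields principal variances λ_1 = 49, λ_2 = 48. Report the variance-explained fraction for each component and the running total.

Step 1 — total variance = trace(Sigma) = Σ λ_i = 49 + 48 = 97.

Step 2 — fraction explained by component i = λ_i / Σ λ:
  PC1: 49/97 = 0.5052
  PC2: 48/97 = 0.4948

Step 3 — cumulative fraction after k components = (λ_1 + ... + λ_k) / Σ λ:
  k = 1: 49/97 = 0.5052
  k = 2: (49 + 48)/97 = 97/97 = 1

Summary (fraction, with percent):

explained: PC1 0.5052 (50.52%), PC2 0.4948 (49.48%);  cumulative: 0.5052, 1


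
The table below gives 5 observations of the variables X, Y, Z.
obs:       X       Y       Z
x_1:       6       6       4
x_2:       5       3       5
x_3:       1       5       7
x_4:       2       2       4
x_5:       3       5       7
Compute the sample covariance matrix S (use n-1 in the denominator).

Step 1 — column means:
  mean(X) = (6 + 5 + 1 + 2 + 3) / 5 = 17/5 = 3.4
  mean(Y) = (6 + 3 + 5 + 2 + 5) / 5 = 21/5 = 4.2
  mean(Z) = (4 + 5 + 7 + 4 + 7) / 5 = 27/5 = 5.4

Step 2 — sample covariance S[i,j] = (1/(n-1)) · Σ_k (x_{k,i} - mean_i) · (x_{k,j} - mean_j), with n-1 = 4.
  S[X,X] = ((2.6)·(2.6) + (1.6)·(1.6) + (-2.4)·(-2.4) + (-1.4)·(-1.4) + (-0.4)·(-0.4)) / 4 = 17.2/4 = 4.3
  S[X,Y] = ((2.6)·(1.8) + (1.6)·(-1.2) + (-2.4)·(0.8) + (-1.4)·(-2.2) + (-0.4)·(0.8)) / 4 = 3.6/4 = 0.9
  S[X,Z] = ((2.6)·(-1.4) + (1.6)·(-0.4) + (-2.4)·(1.6) + (-1.4)·(-1.4) + (-0.4)·(1.6)) / 4 = -6.8/4 = -1.7
  S[Y,Y] = ((1.8)·(1.8) + (-1.2)·(-1.2) + (0.8)·(0.8) + (-2.2)·(-2.2) + (0.8)·(0.8)) / 4 = 10.8/4 = 2.7
  S[Y,Z] = ((1.8)·(-1.4) + (-1.2)·(-0.4) + (0.8)·(1.6) + (-2.2)·(-1.4) + (0.8)·(1.6)) / 4 = 3.6/4 = 0.9
  S[Z,Z] = ((-1.4)·(-1.4) + (-0.4)·(-0.4) + (1.6)·(1.6) + (-1.4)·(-1.4) + (1.6)·(1.6)) / 4 = 9.2/4 = 2.3

S is symmetric (S[j,i] = S[i,j]). Assembling:

S = [[4.3, 0.9, -1.7],
 [0.9, 2.7, 0.9],
 [-1.7, 0.9, 2.3]]


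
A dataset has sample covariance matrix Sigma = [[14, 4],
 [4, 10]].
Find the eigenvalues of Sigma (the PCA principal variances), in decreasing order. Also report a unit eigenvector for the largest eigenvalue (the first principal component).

Step 1 — characteristic polynomial of 2×2 Sigma:
  det(Sigma - λI) = λ² - trace · λ + det = 0.
  trace = 14 + 10 = 24, det = 14·10 - (4)² = 124.
Step 2 — discriminant:
  Δ = trace² - 4·det = 576 - 496 = 80.
Step 3 — eigenvalues:
  λ = (trace ± √Δ)/2 = (24 ± 8.9443)/2,
  λ_1 = 16.4721,  λ_2 = 7.5279.

Step 4 — unit eigenvector for λ_1: solve (Sigma - λ_1 I)v = 0. First row:
  (14 - 16.4721)·v_x + (4)·v_y = 0, i.e. (-2.4721)·v_x + (4)·v_y = 0,
  so v ∝ (b, λ_1 - a) = (4, 2.4721) = u.
  ||u|| = √((4)² + (2.4721)²) = √(22.1115) ≈ 4.7023,
  v_1 = u/||u|| ≈ (0.8507, 0.5257) (||v_1|| = 1).

λ_1 = 16.4721,  λ_2 = 7.5279;  v_1 ≈ (0.8507, 0.5257)


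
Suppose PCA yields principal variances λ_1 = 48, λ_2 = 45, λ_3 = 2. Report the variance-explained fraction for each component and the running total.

Step 1 — total variance = trace(Sigma) = Σ λ_i = 48 + 45 + 2 = 95.

Step 2 — fraction explained by component i = λ_i / Σ λ:
  PC1: 48/95 = 0.5053
  PC2: 45/95 = 0.4737
  PC3: 2/95 = 0.0211

Step 3 — cumulative fraction after k components = (λ_1 + ... + λ_k) / Σ λ:
  k = 1: 48/95 = 0.5053
  k = 2: (48 + 45)/95 = 93/95 = 0.9789
  k = 3: (48 + 45 + 2)/95 = 95/95 = 1

Summary (fraction, with percent):

explained: PC1 0.5053 (50.53%), PC2 0.4737 (47.37%), PC3 0.0211 (2.11%);  cumulative: 0.5053, 0.9789, 1


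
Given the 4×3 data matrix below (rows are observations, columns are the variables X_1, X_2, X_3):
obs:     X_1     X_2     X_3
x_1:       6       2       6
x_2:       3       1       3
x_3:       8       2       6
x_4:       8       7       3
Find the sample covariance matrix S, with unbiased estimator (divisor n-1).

Step 1 — column means:
  mean(X_1) = (6 + 3 + 8 + 8) / 4 = 25/4 = 6.25
  mean(X_2) = (2 + 1 + 2 + 7) / 4 = 12/4 = 3
  mean(X_3) = (6 + 3 + 6 + 3) / 4 = 18/4 = 4.5

Step 2 — sample covariance S[i,j] = (1/(n-1)) · Σ_k (x_{k,i} - mean_i) · (x_{k,j} - mean_j), with n-1 = 3.
  S[X_1,X_1] = ((-0.25)·(-0.25) + (-3.25)·(-3.25) + (1.75)·(1.75) + (1.75)·(1.75)) / 3 = 16.75/3 = 5.5833
  S[X_1,X_2] = ((-0.25)·(-1) + (-3.25)·(-2) + (1.75)·(-1) + (1.75)·(4)) / 3 = 12/3 = 4
  S[X_1,X_3] = ((-0.25)·(1.5) + (-3.25)·(-1.5) + (1.75)·(1.5) + (1.75)·(-1.5)) / 3 = 4.5/3 = 1.5
  S[X_2,X_2] = ((-1)·(-1) + (-2)·(-2) + (-1)·(-1) + (4)·(4)) / 3 = 22/3 = 7.3333
  S[X_2,X_3] = ((-1)·(1.5) + (-2)·(-1.5) + (-1)·(1.5) + (4)·(-1.5)) / 3 = -6/3 = -2
  S[X_3,X_3] = ((1.5)·(1.5) + (-1.5)·(-1.5) + (1.5)·(1.5) + (-1.5)·(-1.5)) / 3 = 9/3 = 3

S is symmetric (S[j,i] = S[i,j]). Assembling:

S = [[5.5833, 4, 1.5],
 [4, 7.3333, -2],
 [1.5, -2, 3]]


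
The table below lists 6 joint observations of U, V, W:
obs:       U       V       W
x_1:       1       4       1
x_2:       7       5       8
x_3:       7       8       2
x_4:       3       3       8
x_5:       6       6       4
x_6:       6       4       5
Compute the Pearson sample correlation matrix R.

Step 1 — column means:
  mean(U) = (1 + 7 + 7 + 3 + 6 + 6) / 6 = 30/6 = 5
  mean(V) = (4 + 5 + 8 + 3 + 6 + 4) / 6 = 30/6 = 5
  mean(W) = (1 + 8 + 2 + 8 + 4 + 5) / 6 = 28/6 = 4.6667

Step 2 — sample variances and covariances s[i,j] = (1/(n-1)) · Σ_k (x_{k,i} - mean_i) · (x_{k,j} - mean_j), with n-1 = 5:
  s[U,U] = ((-4)·(-4) + (2)·(2) + (2)·(2) + (-2)·(-2) + (1)·(1) + (1)·(1)) / 5 = 30/5 = 6
  s[U,V] = ((-4)·(-1) + (2)·(0) + (2)·(3) + (-2)·(-2) + (1)·(1) + (1)·(-1)) / 5 = 14/5 = 2.8
  s[U,W] = ((-4)·(-3.6667) + (2)·(3.3333) + (2)·(-2.6667) + (-2)·(3.3333) + (1)·(-0.6667) + (1)·(0.3333)) / 5 = 9/5 = 1.8
  s[V,V] = ((-1)·(-1) + (0)·(0) + (3)·(3) + (-2)·(-2) + (1)·(1) + (-1)·(-1)) / 5 = 16/5 = 3.2
  s[V,W] = ((-1)·(-3.6667) + (0)·(3.3333) + (3)·(-2.6667) + (-2)·(3.3333) + (1)·(-0.6667) + (-1)·(0.3333)) / 5 = -12/5 = -2.4
  s[W,W] = ((-3.6667)·(-3.6667) + (3.3333)·(3.3333) + (-2.6667)·(-2.6667) + (3.3333)·(3.3333) + (-0.6667)·(-0.6667) + (0.3333)·(0.3333)) / 5 = 43.3333/5 = 8.6667
  Sample standard deviations s_i = √(s[i,i]):
  s(U) = √(6) = 2.4495
  s(V) = √(3.2) = 1.7889
  s(W) = √(8.6667) = 2.9439

Step 3 — r_{ij} = s_{ij} / (s_i · s_j):
  r[U,U] = 1 (diagonal).
  r[U,V] = 2.8 / (2.4495 · 1.7889) = 2.8 / 4.3818 = 0.639
  r[U,W] = 1.8 / (2.4495 · 2.9439) = 1.8 / 7.2111 = 0.2496
  r[V,V] = 1 (diagonal).
  r[V,W] = -2.4 / (1.7889 · 2.9439) = -2.4 / 5.2662 = -0.4557
  r[W,W] = 1 (diagonal).

R is symmetric with unit diagonal. Assembling:

R = [[1, 0.639, 0.2496],
 [0.639, 1, -0.4557],
 [0.2496, -0.4557, 1]]


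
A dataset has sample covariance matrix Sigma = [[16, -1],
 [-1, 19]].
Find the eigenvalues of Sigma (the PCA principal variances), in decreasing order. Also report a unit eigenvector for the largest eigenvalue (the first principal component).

Step 1 — characteristic polynomial of 2×2 Sigma:
  det(Sigma - λI) = λ² - trace · λ + det = 0.
  trace = 16 + 19 = 35, det = 16·19 - (-1)² = 303.
Step 2 — discriminant:
  Δ = trace² - 4·det = 1225 - 1212 = 13.
Step 3 — eigenvalues:
  λ = (trace ± √Δ)/2 = (35 ± 3.6056)/2,
  λ_1 = 19.3028,  λ_2 = 15.6972.

Step 4 — unit eigenvector for λ_1: solve (Sigma - λ_1 I)v = 0. First row:
  (16 - 19.3028)·v_x + (-1)·v_y = 0, i.e. (-3.3028)·v_x + (-1)·v_y = 0,
  so v ∝ (b, λ_1 - a) = (-1, 3.3028); multiply by -1 so the first entry is positive: u = (1, -3.3028).
  ||u|| = √((1)² + (-3.3028)²) = √(11.9083) ≈ 3.4508,
  v_1 = u/||u|| ≈ (0.2898, -0.9571) (||v_1|| = 1).

λ_1 = 19.3028,  λ_2 = 15.6972;  v_1 ≈ (0.2898, -0.9571)


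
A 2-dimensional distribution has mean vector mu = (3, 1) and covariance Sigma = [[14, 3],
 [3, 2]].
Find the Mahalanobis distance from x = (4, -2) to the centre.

Step 1 — centre the observation: (x - mu) = (1, -3).

Step 2 — invert Sigma. det(Sigma) = 14·2 - (3)² = 19.
  Sigma^{-1} = (1/det) · [[d, -b], [-b, a]] = [[0.1053, -0.1579],
 [-0.1579, 0.7368]].

Step 3 — form the quadratic (x - mu)^T · Sigma^{-1} · (x - mu):
  Sigma^{-1} · (x - mu) = (0.5789, -2.3684).
  (x - mu)^T · [Sigma^{-1} · (x - mu)] = (1)·(0.5789) + (-3)·(-2.3684) = 7.6842.

Step 4 — take square root: d = √(7.6842) ≈ 2.772.

d(x, mu) = √(7.6842) ≈ 2.772


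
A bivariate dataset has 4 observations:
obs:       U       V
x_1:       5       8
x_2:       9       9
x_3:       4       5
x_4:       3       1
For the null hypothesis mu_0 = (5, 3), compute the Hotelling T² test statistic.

Step 1 — sample mean vector:
  mean(U) = (5 + 9 + 4 + 3) / 4 = 21/4 = 5.25
  mean(V) = (8 + 9 + 5 + 1) / 4 = 23/4 = 5.75
  x̄ = (5.25, 5.75),  deviation x̄ - mu_0 = (5.25, 5.75) - (5, 3) = (0.25, 2.75).

Step 2 — sample covariance matrix, S[i,j] = (1/(n-1)) · Σ_k (x_{k,i} - mean_i) · (x_{k,j} - mean_j), divisor n-1 = 3:
  S[U,U] = ((-0.25)·(-0.25) + (3.75)·(3.75) + (-1.25)·(-1.25) + (-2.25)·(-2.25)) / 3 = 20.75/3 = 6.9167
  S[U,V] = ((-0.25)·(2.25) + (3.75)·(3.25) + (-1.25)·(-0.75) + (-2.25)·(-4.75)) / 3 = 23.25/3 = 7.75
  S[V,V] = ((2.25)·(2.25) + (3.25)·(3.25) + (-0.75)·(-0.75) + (-4.75)·(-4.75)) / 3 = 38.75/3 = 12.9167
  S = [[6.9167, 7.75],
 [7.75, 12.9167]].

Step 3 — invert S. det(S) = 6.9167·12.9167 - (7.75)² = 29.2778.
  S^{-1} = (1/det) · [[d, -b], [-b, a]] = [[0.4412, -0.2647],
 [-0.2647, 0.2362]].

Step 4 — quadratic form (x̄ - mu_0)^T · S^{-1} · (x̄ - mu_0):
  S^{-1} · (x̄ - mu_0) = (-0.6176, 0.5835),
  (x̄ - mu_0)^T · [...] = (0.25)·(-0.6176) + (2.75)·(0.5835) = 1.4502.

Step 5 — scale by n: T² = 4 · 1.4502 = 5.8008.

T² ≈ 5.8008


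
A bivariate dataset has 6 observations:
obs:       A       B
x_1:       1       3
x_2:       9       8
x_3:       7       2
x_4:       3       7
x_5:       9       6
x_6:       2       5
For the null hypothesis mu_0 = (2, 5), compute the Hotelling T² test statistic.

Step 1 — sample mean vector:
  mean(A) = (1 + 9 + 7 + 3 + 9 + 2) / 6 = 31/6 = 5.1667
  mean(B) = (3 + 8 + 2 + 7 + 6 + 5) / 6 = 31/6 = 5.1667
  x̄ = (5.1667, 5.1667),  deviation x̄ - mu_0 = (5.1667, 5.1667) - (2, 5) = (3.1667, 0.1667).

Step 2 — sample covariance matrix, S[i,j] = (1/(n-1)) · Σ_k (x_{k,i} - mean_i) · (x_{k,j} - mean_j), divisor n-1 = 5:
  S[A,A] = ((-4.1667)·(-4.1667) + (3.8333)·(3.8333) + (1.8333)·(1.8333) + (-2.1667)·(-2.1667) + (3.8333)·(3.8333) + (-3.1667)·(-3.1667)) / 5 = 64.8333/5 = 12.9667
  S[A,B] = ((-4.1667)·(-2.1667) + (3.8333)·(2.8333) + (1.8333)·(-3.1667) + (-2.1667)·(1.8333) + (3.8333)·(0.8333) + (-3.1667)·(-0.1667)) / 5 = 13.8333/5 = 2.7667
  S[B,B] = ((-2.1667)·(-2.1667) + (2.8333)·(2.8333) + (-3.1667)·(-3.1667) + (1.8333)·(1.8333) + (0.8333)·(0.8333) + (-0.1667)·(-0.1667)) / 5 = 26.8333/5 = 5.3667
  S = [[12.9667, 2.7667],
 [2.7667, 5.3667]].

Step 3 — invert S. det(S) = 12.9667·5.3667 - (2.7667)² = 61.9333.
  S^{-1} = (1/det) · [[d, -b], [-b, a]] = [[0.0867, -0.0447],
 [-0.0447, 0.2094]].

Step 4 — quadratic form (x̄ - mu_0)^T · S^{-1} · (x̄ - mu_0):
  S^{-1} · (x̄ - mu_0) = (0.267, -0.1066),
  (x̄ - mu_0)^T · [...] = (3.1667)·(0.267) + (0.1667)·(-0.1066) = 0.8276.

Step 5 — scale by n: T² = 6 · 0.8276 = 4.9656.

T² ≈ 4.9656
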